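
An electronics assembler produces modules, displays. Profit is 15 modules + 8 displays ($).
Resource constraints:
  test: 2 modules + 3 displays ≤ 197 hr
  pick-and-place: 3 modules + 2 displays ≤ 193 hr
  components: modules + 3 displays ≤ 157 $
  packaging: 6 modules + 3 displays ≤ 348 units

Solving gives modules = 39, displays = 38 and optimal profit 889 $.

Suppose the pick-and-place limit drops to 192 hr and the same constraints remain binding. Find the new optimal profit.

Check each constraint at x*: test 192/197 (slack 5); pick-and-place 193/193 (tight); components 153/157 (slack 4); packaging 348/348 (tight).
By complementary slackness, y = 0 for the non-binding constraints.
From A_Bᵀ y = c: 3·y_pick-and-place + 6·y_packaging = 15; 2·y_pick-and-place + 3·y_packaging = 8.
→ y_pick-and-place = 1 and y_packaging = 2.
Δz = y_pick-and-place·Δb = 1 × (-1) = -1, so new z* = 889 − 1 = 888.

888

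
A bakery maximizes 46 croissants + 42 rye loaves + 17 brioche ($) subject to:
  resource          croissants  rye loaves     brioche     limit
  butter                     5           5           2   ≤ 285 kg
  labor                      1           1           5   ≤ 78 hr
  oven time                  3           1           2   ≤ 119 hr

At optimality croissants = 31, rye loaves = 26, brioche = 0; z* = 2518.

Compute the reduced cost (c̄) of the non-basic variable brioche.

At the optimum: butter uses 285 of 285 (binding); labor uses 57 of 78 (slack = 21); oven time uses 119 of 119 (binding).
Since labor is not tight, its dual is 0.
From A_Bᵀ y = c: 5·y_butter + 3·y_oven time = 46; 5·y_butter + 1·y_oven time = 42.
Solving: y_butter = 8, y_oven time = 2.
Reduced cost of brioche: c₃ − yᵀa₃ = 17 − (8·2 + 2·2) = 17 − 20 = -3.

-3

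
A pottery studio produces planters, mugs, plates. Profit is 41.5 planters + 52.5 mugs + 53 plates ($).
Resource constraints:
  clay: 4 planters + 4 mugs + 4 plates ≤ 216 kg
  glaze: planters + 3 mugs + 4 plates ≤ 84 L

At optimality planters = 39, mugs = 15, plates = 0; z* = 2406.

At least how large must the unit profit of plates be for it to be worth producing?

Both clay and glaze are binding at x*.
Dual feasibility on the basic columns requires 4·y_clay + 1·y_glaze = 41.5, 4·y_clay + 3·y_glaze = 52.5.
This yields shadow prices y_clay = 9, y_glaze = 5.5.
plates enters the basis when its profit ≥ yᵀa₃ = 9·4 + 5.5·4 = 58.

58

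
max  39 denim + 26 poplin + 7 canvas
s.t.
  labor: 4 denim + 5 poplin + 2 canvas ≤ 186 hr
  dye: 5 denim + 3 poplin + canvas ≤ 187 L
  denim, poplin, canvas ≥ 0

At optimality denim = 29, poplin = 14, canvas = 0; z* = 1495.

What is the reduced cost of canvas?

-2

At the optimum: labor uses 186 of 186 (binding); dye uses 187 of 187 (binding).
Dual feasibility on the basic columns requires 4·y_labor + 5·y_dye = 39, 5·y_labor + 3·y_dye = 26.
→ y_labor = 1 and y_dye = 7.
Reduced cost of canvas: c₃ − yᵀa₃ = 7 − (1·2 + 7·1) = 7 − 9 = -2.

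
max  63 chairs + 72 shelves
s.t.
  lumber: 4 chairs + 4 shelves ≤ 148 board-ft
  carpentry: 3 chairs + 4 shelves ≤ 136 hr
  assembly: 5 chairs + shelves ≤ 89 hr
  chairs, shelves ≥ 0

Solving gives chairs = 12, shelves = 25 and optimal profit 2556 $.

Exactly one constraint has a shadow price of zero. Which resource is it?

lumber: 148/148 (binding)
carpentry: 136/136 (binding)
assembly: 85/89 (slack 4)
By complementary slackness, a constraint with positive slack has shadow price 0 → assembly.

assembly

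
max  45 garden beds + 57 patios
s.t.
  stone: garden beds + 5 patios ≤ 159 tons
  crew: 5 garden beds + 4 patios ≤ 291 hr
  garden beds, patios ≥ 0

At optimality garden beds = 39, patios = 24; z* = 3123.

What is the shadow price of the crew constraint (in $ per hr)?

8

At the optimum: stone uses 159 of 159 (binding); crew uses 291 of 291 (binding).
From A_Bᵀ y = c: 1·y_stone + 5·y_crew = 45; 5·y_stone + 4·y_crew = 57.
This yields shadow prices y_stone = 5, y_crew = 8.
Shadow price of crew = 8.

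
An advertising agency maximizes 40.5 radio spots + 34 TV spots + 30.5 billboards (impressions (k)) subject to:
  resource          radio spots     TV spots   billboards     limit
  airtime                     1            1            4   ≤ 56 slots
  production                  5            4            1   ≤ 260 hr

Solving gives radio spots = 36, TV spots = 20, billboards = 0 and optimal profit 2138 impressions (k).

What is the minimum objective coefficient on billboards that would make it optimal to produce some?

At the optimum: airtime uses 56 of 56 (binding); production uses 260 of 260 (binding).
The binding rows give the dual system: 1·y_airtime + 5·y_production = 40.5 and 1·y_airtime + 4·y_production = 34.
Solving: y_airtime = 8, y_production = 6.5.
billboards enters the basis when its profit ≥ yᵀa₃ = 8·4 + 6.5·1 = 38.5.

38.5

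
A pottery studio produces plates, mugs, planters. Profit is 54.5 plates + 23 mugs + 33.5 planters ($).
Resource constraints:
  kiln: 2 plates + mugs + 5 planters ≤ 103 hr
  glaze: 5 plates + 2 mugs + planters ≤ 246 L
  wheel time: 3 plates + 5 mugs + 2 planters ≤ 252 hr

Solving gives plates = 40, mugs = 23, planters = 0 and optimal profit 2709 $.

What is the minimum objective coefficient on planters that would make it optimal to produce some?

38.5

Check each constraint at x*: kiln 103/103 (tight); glaze 246/246 (tight); wheel time 235/252 (slack 17).
By complementary slackness, y = 0 for the non-binding constraint.
Dual feasibility on the basic columns requires 2·y_kiln + 5·y_glaze = 54.5, 1·y_kiln + 2·y_glaze = 23.
This yields shadow prices y_kiln = 6, y_glaze = 8.5.
planters enters the basis when its profit ≥ yᵀa₃ = 6·5 + 8.5·1 = 38.5.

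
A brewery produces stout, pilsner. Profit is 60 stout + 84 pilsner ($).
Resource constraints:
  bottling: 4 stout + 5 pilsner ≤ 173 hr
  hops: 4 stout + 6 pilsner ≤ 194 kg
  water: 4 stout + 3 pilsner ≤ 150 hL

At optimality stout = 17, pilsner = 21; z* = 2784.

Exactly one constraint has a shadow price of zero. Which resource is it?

water

bottling: 173/173 (binding)
hops: 194/194 (binding)
water: 131/150 (slack 19)
By complementary slackness, a constraint with positive slack has shadow price 0 → water.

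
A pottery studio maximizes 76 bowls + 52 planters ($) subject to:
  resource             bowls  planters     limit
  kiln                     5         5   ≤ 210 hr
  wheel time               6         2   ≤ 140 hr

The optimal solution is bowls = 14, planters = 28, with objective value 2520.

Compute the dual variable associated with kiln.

8

At the optimum: kiln uses 210 of 210 (binding); wheel time uses 140 of 140 (binding).
From A_Bᵀ y = c: 5·y_kiln + 6·y_wheel time = 76; 5·y_kiln + 2·y_wheel time = 52.
This yields shadow prices y_kiln = 8, y_wheel time = 6.
Shadow price of kiln = 8.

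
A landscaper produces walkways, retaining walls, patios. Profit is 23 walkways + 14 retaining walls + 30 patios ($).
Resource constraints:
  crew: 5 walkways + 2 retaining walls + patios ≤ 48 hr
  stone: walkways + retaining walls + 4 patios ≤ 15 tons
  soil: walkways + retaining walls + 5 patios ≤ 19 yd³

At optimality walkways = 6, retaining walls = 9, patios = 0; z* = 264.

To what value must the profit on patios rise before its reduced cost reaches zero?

Binding: crew and stone. Non-binding: soil (4 unused).
By complementary slackness, y = 0 for the non-binding constraint.
The binding rows give the dual system: 5·y_crew + 1·y_stone = 23 and 2·y_crew + 1·y_stone = 14.
Solving: y_crew = 3, y_stone = 8.
patios enters the basis when its profit ≥ yᵀa₃ = 3·1 + 8·4 = 35.

35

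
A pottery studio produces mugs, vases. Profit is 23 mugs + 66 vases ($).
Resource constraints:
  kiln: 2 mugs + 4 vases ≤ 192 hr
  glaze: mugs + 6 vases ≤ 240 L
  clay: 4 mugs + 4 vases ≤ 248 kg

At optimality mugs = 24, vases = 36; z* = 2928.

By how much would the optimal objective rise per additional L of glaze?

5

Check each constraint at x*: kiln 192/192 (tight); glaze 240/240 (tight); clay 240/248 (slack 8).
By complementary slackness, y = 0 for the non-binding constraint.
The binding rows give the dual system: 2·y_kiln + 1·y_glaze = 23 and 4·y_kiln + 6·y_glaze = 66.
This yields shadow prices y_kiln = 9, y_glaze = 5.
Shadow price of glaze = 5.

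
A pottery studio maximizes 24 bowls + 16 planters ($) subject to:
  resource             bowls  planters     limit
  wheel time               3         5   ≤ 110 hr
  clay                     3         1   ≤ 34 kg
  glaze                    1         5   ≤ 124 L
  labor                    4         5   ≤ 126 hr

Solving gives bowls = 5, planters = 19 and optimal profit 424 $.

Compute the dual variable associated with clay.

At the optimum: wheel time uses 110 of 110 (binding); clay uses 34 of 34 (binding); glaze uses 100 of 124 (slack = 24); labor uses 115 of 126 (slack = 11).
Slack constraints have shadow price 0 (complementary slackness).
The binding rows give the dual system: 3·y_wheel time + 3·y_clay = 24 and 5·y_wheel time + 1·y_clay = 16.
This yields shadow prices y_wheel time = 2, y_clay = 6.
Shadow price of clay = 6.

6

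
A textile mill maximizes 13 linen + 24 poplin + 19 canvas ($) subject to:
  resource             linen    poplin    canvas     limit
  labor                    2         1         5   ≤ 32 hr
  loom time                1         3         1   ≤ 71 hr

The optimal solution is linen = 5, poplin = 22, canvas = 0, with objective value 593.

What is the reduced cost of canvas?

Both labor and loom time are binding at x*.
From A_Bᵀ y = c: 2·y_labor + 1·y_loom time = 13; 1·y_labor + 3·y_loom time = 24.
→ y_labor = 3 and y_loom time = 7.
Reduced cost of canvas: c₃ − yᵀa₃ = 19 − (3·5 + 7·1) = 19 − 22 = -3.

-3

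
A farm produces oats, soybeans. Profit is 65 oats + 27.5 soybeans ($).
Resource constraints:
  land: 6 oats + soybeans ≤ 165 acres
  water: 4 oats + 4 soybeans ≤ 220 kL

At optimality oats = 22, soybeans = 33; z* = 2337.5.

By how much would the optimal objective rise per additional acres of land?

At the optimum: land uses 165 of 165 (binding); water uses 220 of 220 (binding).
The binding rows give the dual system: 6·y_land + 4·y_water = 65 and 1·y_land + 4·y_water = 27.5.
Solving: y_land = 7.5, y_water = 5.
Shadow price of land = 7.5.

7.5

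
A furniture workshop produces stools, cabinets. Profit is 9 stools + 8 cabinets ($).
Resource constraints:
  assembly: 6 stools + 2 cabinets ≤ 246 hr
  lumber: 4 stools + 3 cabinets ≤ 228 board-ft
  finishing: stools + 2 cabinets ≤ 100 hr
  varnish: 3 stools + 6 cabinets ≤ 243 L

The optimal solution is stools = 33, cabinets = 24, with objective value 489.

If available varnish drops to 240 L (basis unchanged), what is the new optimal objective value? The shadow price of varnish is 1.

Δb = -3, so new z* = 489 + (1)·(-3) = 489 − 3 = 486.

486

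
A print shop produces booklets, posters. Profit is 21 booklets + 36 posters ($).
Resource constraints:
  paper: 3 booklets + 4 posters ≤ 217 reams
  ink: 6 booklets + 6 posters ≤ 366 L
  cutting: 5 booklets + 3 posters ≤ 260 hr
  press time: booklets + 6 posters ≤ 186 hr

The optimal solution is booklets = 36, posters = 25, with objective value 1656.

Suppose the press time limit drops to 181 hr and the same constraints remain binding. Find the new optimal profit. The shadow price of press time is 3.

1641

Δb = -5, so new z* = 1656 + (3)·(-5) = 1656 − 15 = 1641.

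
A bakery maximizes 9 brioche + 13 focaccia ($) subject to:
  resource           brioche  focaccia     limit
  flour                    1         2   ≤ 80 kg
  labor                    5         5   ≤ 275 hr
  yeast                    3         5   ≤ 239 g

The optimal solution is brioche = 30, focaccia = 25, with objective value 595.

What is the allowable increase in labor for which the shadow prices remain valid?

120

Binding constraints: flour, labor. The basis is B = [[1,2],[5,5]] with det -5.
Per unit increase in labor, x* moves by d = (0.4, -0.2).
The basis stays optimal until yeast becomes binding; allowable increase = 120 hr.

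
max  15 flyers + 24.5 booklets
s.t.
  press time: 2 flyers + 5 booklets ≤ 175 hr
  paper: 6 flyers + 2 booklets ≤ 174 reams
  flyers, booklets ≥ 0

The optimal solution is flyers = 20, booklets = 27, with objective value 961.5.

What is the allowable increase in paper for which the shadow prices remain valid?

Binding constraints: press time, paper. The basis is B = [[2,5],[6,2]] with det -26.
Per unit increase in paper, x* moves by d = (0.1923, -0.0769).
The basis stays optimal until booklets reaches 0; allowable increase = 351 reams.

351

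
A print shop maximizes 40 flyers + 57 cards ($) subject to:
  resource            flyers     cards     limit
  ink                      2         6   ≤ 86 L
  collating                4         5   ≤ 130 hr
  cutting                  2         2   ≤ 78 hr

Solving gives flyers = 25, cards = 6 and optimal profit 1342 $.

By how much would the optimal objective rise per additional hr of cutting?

0

At the optimum: ink uses 86 of 86 (binding); collating uses 130 of 130 (binding); cutting uses 62 of 78 (slack = 16).
By complementary slackness, y = 0 for the non-binding constraint.
Dual feasibility on the basic columns requires 2·y_ink + 4·y_collating = 40, 6·y_ink + 5·y_collating = 57.
→ y_ink = 2 and y_collating = 9.
Shadow price of cutting = 0.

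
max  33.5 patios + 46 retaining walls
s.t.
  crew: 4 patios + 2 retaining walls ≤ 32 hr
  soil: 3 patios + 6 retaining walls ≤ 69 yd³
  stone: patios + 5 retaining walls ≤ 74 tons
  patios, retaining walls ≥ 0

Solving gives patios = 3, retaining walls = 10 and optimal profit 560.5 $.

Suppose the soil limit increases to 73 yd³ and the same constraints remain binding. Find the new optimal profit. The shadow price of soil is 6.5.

Δb = 4, so new z* = 560.5 + (6.5)·(4) = 560.5 + 26 = 586.5.

586.5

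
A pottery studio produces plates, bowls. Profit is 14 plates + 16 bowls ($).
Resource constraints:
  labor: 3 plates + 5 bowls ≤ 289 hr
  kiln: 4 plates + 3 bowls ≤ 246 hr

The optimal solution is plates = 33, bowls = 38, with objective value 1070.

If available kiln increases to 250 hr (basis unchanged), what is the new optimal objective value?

1078

Check each constraint at x*: labor 289/289 (tight); kiln 246/246 (tight).
The binding rows give the dual system: 3·y_labor + 4·y_kiln = 14 and 5·y_labor + 3·y_kiln = 16.
Solving: y_labor = 2, y_kiln = 2.
Δz = y_kiln·Δb = 2 × (4) = 8, so new z* = 1070 + 8 = 1078.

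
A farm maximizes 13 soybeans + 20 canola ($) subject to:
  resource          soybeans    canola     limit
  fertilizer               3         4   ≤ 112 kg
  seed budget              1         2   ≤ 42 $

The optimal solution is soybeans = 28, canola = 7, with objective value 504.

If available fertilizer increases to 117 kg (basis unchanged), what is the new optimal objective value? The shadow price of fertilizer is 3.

519

Δb = 5, so new z* = 504 + (3)·(5) = 504 + 15 = 519.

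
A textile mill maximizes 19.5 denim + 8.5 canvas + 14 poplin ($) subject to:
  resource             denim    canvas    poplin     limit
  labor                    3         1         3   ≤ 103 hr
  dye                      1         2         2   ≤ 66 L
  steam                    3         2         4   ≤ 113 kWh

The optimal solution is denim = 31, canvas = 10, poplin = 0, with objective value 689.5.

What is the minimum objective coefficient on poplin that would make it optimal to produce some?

Check each constraint at x*: labor 103/103 (tight); dye 51/66 (slack 15); steam 113/113 (tight).
Slack constraints have shadow price 0 (complementary slackness).
Dual feasibility on the basic columns requires 3·y_labor + 3·y_steam = 19.5, 1·y_labor + 2·y_steam = 8.5.
This yields shadow prices y_labor = 4.5, y_steam = 2.
poplin enters the basis when its profit ≥ yᵀa₃ = 4.5·3 + 2·4 = 21.5.

21.5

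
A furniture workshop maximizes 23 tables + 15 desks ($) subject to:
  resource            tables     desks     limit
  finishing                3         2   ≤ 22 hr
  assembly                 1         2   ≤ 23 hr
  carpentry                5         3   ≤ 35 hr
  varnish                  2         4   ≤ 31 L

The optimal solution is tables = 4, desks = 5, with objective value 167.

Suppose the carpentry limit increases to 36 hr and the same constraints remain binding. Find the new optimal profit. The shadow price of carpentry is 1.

168

Δb = 1, so new z* = 167 + (1)·(1) = 167 + 1 = 168.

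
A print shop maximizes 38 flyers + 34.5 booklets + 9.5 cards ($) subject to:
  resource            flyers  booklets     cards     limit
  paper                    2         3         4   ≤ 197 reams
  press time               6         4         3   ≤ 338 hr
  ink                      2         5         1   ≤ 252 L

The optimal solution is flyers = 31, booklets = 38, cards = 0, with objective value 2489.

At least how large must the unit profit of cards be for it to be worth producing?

Binding: press time and ink. Non-binding: paper (21 unused).
By complementary slackness, y = 0 for the non-binding constraint.
Dual feasibility on the basic columns requires 6·y_press time + 2·y_ink = 38, 4·y_press time + 5·y_ink = 34.5.
Solving: y_press time = 5.5, y_ink = 2.5.
cards enters the basis when its profit ≥ yᵀa₃ = 5.5·3 + 2.5·1 = 19.

19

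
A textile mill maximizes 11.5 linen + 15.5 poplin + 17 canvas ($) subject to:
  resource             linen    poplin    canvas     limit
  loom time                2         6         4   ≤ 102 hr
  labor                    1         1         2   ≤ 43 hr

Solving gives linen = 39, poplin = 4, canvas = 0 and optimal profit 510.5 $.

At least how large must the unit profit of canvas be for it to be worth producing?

23

Both loom time and labor are binding at x*.
The binding rows give the dual system: 2·y_loom time + 1·y_labor = 11.5 and 6·y_loom time + 1·y_labor = 15.5.
Solving: y_loom time = 1, y_labor = 9.5.
canvas enters the basis when its profit ≥ yᵀa₃ = 1·4 + 9.5·2 = 23.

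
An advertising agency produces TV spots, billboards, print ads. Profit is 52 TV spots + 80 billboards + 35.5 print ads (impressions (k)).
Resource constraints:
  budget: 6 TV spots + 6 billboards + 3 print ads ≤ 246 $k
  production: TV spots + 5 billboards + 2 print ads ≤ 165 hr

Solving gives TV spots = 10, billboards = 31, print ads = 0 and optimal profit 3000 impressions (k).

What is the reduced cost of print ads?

-1

At the optimum: budget uses 246 of 246 (binding); production uses 165 of 165 (binding).
The binding rows give the dual system: 6·y_budget + 1·y_production = 52 and 6·y_budget + 5·y_production = 80.
Solving: y_budget = 7.5, y_production = 7.
Reduced cost of print ads: c₃ − yᵀa₃ = 35.5 − (7.5·3 + 7·2) = 35.5 − 36.5 = -1.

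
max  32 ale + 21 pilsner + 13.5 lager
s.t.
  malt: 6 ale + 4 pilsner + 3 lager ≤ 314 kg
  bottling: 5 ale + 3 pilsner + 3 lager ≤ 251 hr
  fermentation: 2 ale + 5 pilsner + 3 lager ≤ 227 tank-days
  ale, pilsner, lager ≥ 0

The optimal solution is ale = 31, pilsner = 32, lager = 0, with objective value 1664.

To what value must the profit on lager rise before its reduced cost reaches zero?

Check each constraint at x*: malt 314/314 (tight); bottling 251/251 (tight); fermentation 222/227 (slack 5).
By complementary slackness, y = 0 for the non-binding constraint.
The binding rows give the dual system: 6·y_malt + 5·y_bottling = 32 and 4·y_malt + 3·y_bottling = 21.
This yields shadow prices y_malt = 4.5, y_bottling = 1.
lager enters the basis when its profit ≥ yᵀa₃ = 4.5·3 + 1·3 = 16.5.

16.5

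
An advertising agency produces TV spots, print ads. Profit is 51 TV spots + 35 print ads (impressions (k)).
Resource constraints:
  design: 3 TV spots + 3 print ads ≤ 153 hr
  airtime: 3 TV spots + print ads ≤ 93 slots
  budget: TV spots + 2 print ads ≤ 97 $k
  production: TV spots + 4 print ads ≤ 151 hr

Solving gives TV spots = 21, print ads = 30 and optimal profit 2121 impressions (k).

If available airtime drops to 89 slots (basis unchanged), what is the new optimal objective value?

2089

Binding: design and airtime. Non-binding: budget (16 unused), production (10 unused).
Slack constraints have shadow price 0 (complementary slackness).
From A_Bᵀ y = c: 3·y_design + 3·y_airtime = 51; 3·y_design + 1·y_airtime = 35.
→ y_design = 9 and y_airtime = 8.
Δz = y_airtime·Δb = 8 × (-4) = -32, so new z* = 2121 − 32 = 2089.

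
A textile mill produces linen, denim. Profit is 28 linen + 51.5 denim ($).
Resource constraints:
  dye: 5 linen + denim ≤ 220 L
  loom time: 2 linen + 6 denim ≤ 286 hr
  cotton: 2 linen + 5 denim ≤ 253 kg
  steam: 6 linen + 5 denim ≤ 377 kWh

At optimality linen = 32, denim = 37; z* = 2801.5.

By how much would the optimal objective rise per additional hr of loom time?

Check each constraint at x*: dye 197/220 (slack 23); loom time 286/286 (tight); cotton 249/253 (slack 4); steam 377/377 (tight).
Slack constraints have shadow price 0 (complementary slackness).
Dual feasibility on the basic columns requires 2·y_loom time + 6·y_steam = 28, 6·y_loom time + 5·y_steam = 51.5.
This yields shadow prices y_loom time = 6.5, y_steam = 2.5.
Shadow price of loom time = 6.5.

6.5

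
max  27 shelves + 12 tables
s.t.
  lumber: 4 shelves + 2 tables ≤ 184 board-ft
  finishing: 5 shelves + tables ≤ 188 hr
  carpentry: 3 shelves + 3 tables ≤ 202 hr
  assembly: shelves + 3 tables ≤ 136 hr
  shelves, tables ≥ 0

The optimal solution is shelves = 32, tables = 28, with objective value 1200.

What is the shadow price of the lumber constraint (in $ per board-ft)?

Binding: lumber and finishing. Non-binding: carpentry (22 unused), assembly (20 unused).
Since carpentry, assembly are not tight, their duals are 0.
The binding rows give the dual system: 4·y_lumber + 5·y_finishing = 27 and 2·y_lumber + 1·y_finishing = 12.
This yields shadow prices y_lumber = 5.5, y_finishing = 1.
Shadow price of lumber = 5.5.

5.5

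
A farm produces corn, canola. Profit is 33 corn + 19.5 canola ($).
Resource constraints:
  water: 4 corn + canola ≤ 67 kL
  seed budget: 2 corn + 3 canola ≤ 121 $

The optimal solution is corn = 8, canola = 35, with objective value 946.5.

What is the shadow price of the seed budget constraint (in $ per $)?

Check each constraint at x*: water 67/67 (tight); seed budget 121/121 (tight).
Dual feasibility on the basic columns requires 4·y_water + 2·y_seed budget = 33, 1·y_water + 3·y_seed budget = 19.5.
Solving: y_water = 6, y_seed budget = 4.5.
Shadow price of seed budget = 4.5.

4.5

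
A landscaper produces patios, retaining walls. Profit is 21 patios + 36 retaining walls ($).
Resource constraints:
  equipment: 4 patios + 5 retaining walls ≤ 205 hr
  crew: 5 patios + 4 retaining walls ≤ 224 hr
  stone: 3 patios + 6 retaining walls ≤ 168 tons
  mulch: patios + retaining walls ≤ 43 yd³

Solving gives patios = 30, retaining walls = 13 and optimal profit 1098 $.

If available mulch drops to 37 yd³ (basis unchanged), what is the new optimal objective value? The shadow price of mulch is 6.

1062

Δb = -6, so new z* = 1098 + (6)·(-6) = 1098 − 36 = 1062.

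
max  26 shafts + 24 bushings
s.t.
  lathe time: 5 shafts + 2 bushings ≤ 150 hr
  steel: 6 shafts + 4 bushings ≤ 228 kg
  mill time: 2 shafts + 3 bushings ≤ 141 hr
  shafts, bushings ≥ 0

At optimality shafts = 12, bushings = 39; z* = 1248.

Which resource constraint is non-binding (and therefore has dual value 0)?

lathe time: 138/150 (slack 12)
steel: 228/228 (binding)
mill time: 141/141 (binding)
By complementary slackness, a constraint with positive slack has shadow price 0 → lathe time.

lathe time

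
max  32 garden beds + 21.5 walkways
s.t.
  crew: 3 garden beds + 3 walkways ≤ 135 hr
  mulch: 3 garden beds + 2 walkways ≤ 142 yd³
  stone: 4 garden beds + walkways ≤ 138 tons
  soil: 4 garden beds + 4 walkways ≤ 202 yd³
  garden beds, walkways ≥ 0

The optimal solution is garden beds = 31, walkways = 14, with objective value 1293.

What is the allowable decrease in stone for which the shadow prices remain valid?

Binding constraints: crew, stone. The basis is B = [[3,3],[4,1]] with det -9.
Per unit decrease in stone, x* moves by d = (-0.3333, 0.3333).
The basis stays optimal until garden beds reaches 0; allowable decrease = 93 tons.

93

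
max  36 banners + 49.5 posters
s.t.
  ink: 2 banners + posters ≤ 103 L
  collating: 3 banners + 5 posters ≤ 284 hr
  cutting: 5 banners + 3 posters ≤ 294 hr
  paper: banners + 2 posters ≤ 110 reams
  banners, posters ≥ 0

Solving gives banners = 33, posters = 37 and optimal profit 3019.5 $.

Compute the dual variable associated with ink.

Binding: ink and collating. Non-binding: cutting (18 unused), paper (3 unused).
By complementary slackness, y = 0 for the non-binding constraints.
The binding rows give the dual system: 2·y_ink + 3·y_collating = 36 and 1·y_ink + 5·y_collating = 49.5.
→ y_ink = 4.5 and y_collating = 9.
Shadow price of ink = 4.5.

4.5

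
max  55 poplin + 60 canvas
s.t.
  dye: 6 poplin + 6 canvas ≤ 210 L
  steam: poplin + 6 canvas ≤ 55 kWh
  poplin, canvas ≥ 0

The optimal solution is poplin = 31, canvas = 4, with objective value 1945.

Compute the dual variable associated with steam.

1

At the optimum: dye uses 210 of 210 (binding); steam uses 55 of 55 (binding).
From A_Bᵀ y = c: 6·y_dye + 1·y_steam = 55; 6·y_dye + 6·y_steam = 60.
→ y_dye = 9 and y_steam = 1.
Shadow price of steam = 1.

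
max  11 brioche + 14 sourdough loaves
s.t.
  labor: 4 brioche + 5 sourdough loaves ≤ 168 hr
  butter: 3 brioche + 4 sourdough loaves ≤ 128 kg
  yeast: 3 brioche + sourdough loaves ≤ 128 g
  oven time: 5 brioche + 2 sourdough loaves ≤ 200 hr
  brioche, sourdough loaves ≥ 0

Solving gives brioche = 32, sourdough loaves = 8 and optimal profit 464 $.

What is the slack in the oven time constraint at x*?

24

oven time used = 5·32 + 2·8 = 176; slack = 200 − 176 = 24.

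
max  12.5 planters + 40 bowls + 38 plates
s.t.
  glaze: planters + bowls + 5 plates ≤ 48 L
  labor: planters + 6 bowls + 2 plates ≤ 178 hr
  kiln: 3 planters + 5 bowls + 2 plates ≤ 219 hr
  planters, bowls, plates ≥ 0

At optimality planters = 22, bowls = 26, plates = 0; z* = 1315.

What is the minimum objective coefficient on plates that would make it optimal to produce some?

At the optimum: glaze uses 48 of 48 (binding); labor uses 178 of 178 (binding); kiln uses 196 of 219 (slack = 23).
Since kiln is not tight, its dual is 0.
From A_Bᵀ y = c: 1·y_glaze + 1·y_labor = 12.5; 1·y_glaze + 6·y_labor = 40.
Solving: y_glaze = 7, y_labor = 5.5.
plates enters the basis when its profit ≥ yᵀa₃ = 7·5 + 5.5·2 = 46.

46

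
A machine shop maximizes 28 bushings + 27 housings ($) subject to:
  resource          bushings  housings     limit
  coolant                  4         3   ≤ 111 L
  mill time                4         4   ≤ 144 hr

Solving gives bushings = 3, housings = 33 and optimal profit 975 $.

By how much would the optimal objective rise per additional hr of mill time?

Check each constraint at x*: coolant 111/111 (tight); mill time 144/144 (tight).
The binding rows give the dual system: 4·y_coolant + 4·y_mill time = 28 and 3·y_coolant + 4·y_mill time = 27.
→ y_coolant = 1 and y_mill time = 6.
Shadow price of mill time = 6.

6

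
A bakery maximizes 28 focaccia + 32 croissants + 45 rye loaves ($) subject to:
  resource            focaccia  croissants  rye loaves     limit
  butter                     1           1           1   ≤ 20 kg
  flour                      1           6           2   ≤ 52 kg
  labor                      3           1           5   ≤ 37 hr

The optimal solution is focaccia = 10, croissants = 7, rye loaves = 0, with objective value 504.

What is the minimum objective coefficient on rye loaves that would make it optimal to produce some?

48

Check each constraint at x*: butter 17/20 (slack 3); flour 52/52 (tight); labor 37/37 (tight).
Slack constraints have shadow price 0 (complementary slackness).
Dual feasibility on the basic columns requires 1·y_flour + 3·y_labor = 28, 6·y_flour + 1·y_labor = 32.
→ y_flour = 4 and y_labor = 8.
rye loaves enters the basis when its profit ≥ yᵀa₃ = 4·2 + 8·5 = 48.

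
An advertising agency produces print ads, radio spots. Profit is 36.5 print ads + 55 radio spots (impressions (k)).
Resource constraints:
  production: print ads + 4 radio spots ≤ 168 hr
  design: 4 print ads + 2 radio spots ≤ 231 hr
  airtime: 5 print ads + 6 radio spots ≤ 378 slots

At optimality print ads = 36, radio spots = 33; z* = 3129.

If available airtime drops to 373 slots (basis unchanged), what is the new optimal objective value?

At the optimum: production uses 168 of 168 (binding); design uses 210 of 231 (slack = 21); airtime uses 378 of 378 (binding).
By complementary slackness, y = 0 for the non-binding constraint.
From A_Bᵀ y = c: 1·y_production + 5·y_airtime = 36.5; 4·y_production + 6·y_airtime = 55.
→ y_production = 4 and y_airtime = 6.5.
Δz = y_airtime·Δb = 6.5 × (-5) = -32.5, so new z* = 3129 − 32.5 = 3096.5.

3096.5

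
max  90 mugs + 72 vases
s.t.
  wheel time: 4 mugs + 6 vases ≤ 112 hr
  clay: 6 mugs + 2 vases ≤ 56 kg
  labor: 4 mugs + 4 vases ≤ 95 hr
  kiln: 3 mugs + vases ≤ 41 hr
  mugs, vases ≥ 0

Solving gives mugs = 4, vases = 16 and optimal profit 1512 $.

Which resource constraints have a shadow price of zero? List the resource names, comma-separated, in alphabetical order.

kiln, labor

wheel time: 112/112 (binding)
clay: 56/56 (binding)
labor: 80/95 (slack 15)
kiln: 28/41 (slack 13)
By complementary slackness, a constraint with positive slack has shadow price 0 → kiln, labor.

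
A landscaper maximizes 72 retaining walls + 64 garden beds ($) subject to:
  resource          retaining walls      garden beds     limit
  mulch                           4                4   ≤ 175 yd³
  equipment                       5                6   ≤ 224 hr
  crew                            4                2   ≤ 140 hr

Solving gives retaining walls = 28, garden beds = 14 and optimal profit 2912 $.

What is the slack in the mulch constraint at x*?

mulch used = 4·28 + 4·14 = 168; slack = 175 − 168 = 7.

7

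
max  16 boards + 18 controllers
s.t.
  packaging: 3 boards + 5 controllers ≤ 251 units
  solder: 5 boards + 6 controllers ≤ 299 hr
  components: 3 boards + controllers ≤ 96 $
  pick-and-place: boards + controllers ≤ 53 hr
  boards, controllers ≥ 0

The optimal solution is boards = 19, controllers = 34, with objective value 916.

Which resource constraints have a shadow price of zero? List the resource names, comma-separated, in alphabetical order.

components, packaging

packaging: 227/251 (slack 24)
solder: 299/299 (binding)
components: 91/96 (slack 5)
pick-and-place: 53/53 (binding)
By complementary slackness, a constraint with positive slack has shadow price 0 → components, packaging.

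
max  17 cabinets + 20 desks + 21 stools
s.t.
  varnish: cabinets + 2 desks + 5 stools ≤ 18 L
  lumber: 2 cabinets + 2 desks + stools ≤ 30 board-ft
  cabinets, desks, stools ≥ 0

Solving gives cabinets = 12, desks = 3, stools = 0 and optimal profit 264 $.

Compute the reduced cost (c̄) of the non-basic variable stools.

Check each constraint at x*: varnish 18/18 (tight); lumber 30/30 (tight).
Dual feasibility on the basic columns requires 1·y_varnish + 2·y_lumber = 17, 2·y_varnish + 2·y_lumber = 20.
→ y_varnish = 3 and y_lumber = 7.
Reduced cost of stools: c₃ − yᵀa₃ = 21 − (3·5 + 7·1) = 21 − 22 = -1.

-1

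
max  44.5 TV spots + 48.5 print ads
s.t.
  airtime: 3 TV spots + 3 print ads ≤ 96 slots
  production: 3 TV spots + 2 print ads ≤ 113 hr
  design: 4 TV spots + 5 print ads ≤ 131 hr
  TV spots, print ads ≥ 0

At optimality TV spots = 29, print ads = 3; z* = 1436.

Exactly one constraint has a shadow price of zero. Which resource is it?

airtime: 96/96 (binding)
production: 93/113 (slack 20)
design: 131/131 (binding)
By complementary slackness, a constraint with positive slack has shadow price 0 → production.

production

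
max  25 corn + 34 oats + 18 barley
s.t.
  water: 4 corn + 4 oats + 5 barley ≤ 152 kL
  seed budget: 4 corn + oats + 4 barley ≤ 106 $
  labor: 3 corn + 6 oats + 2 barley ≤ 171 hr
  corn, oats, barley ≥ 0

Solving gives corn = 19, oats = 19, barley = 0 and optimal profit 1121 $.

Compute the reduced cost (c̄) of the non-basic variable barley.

-8

Binding: water and labor. Non-binding: seed budget (11 unused).
Since seed budget is not tight, its dual is 0.
Dual feasibility on the basic columns requires 4·y_water + 3·y_labor = 25, 4·y_water + 6·y_labor = 34.
This yields shadow prices y_water = 4, y_labor = 3.
Reduced cost of barley: c₃ − yᵀa₃ = 18 − (4·5 + 3·2) = 18 − 26 = -8.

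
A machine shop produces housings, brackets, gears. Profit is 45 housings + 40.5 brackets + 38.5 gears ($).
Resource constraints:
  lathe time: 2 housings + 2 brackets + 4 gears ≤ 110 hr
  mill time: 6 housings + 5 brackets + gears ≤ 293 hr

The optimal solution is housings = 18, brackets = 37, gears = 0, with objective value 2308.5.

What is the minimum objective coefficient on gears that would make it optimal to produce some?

40.5

Both lathe time and mill time are binding at x*.
From A_Bᵀ y = c: 2·y_lathe time + 6·y_mill time = 45; 2·y_lathe time + 5·y_mill time = 40.5.
This yields shadow prices y_lathe time = 9, y_mill time = 4.5.
gears enters the basis when its profit ≥ yᵀa₃ = 9·4 + 4.5·1 = 40.5.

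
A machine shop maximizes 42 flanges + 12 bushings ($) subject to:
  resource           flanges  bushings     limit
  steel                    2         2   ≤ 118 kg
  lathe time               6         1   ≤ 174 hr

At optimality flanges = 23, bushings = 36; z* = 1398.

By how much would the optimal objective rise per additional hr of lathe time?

At the optimum: steel uses 118 of 118 (binding); lathe time uses 174 of 174 (binding).
Dual feasibility on the basic columns requires 2·y_steel + 6·y_lathe time = 42, 2·y_steel + 1·y_lathe time = 12.
This yields shadow prices y_steel = 3, y_lathe time = 6.
Shadow price of lathe time = 6.

6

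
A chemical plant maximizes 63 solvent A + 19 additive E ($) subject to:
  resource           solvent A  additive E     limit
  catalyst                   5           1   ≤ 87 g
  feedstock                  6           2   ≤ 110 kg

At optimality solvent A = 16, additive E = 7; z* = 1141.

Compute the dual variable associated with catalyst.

Check each constraint at x*: catalyst 87/87 (tight); feedstock 110/110 (tight).
From A_Bᵀ y = c: 5·y_catalyst + 6·y_feedstock = 63; 1·y_catalyst + 2·y_feedstock = 19.
Solving: y_catalyst = 3, y_feedstock = 8.
Shadow price of catalyst = 3.

3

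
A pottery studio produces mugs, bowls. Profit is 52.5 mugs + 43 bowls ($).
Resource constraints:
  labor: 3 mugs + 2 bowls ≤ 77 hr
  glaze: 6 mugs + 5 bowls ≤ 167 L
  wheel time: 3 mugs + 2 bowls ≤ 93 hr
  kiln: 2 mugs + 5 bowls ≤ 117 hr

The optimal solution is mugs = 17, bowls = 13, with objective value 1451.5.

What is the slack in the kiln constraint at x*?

18

kiln used = 2·17 + 5·13 = 99; slack = 117 − 99 = 18.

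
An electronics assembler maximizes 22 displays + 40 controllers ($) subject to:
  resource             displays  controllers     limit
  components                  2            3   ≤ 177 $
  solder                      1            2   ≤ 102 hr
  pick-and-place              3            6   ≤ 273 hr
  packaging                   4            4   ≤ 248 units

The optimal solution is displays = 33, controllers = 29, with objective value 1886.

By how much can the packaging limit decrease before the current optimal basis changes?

66

Binding constraints: pick-and-place, packaging. The basis is B = [[3,6],[4,4]] with det -12.
Per unit decrease in packaging, x* moves by d = (-0.5, 0.25).
The basis stays optimal until displays reaches 0; allowable decrease = 66 units.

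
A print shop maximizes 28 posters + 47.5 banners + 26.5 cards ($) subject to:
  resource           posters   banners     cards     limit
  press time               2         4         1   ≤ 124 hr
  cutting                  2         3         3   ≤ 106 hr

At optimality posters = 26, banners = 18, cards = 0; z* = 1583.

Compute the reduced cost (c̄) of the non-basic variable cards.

At the optimum: press time uses 124 of 124 (binding); cutting uses 106 of 106 (binding).
From A_Bᵀ y = c: 2·y_press time + 2·y_cutting = 28; 4·y_press time + 3·y_cutting = 47.5.
Solving: y_press time = 5.5, y_cutting = 8.5.
Reduced cost of cards: c₃ − yᵀa₃ = 26.5 − (5.5·1 + 8.5·3) = 26.5 − 31 = -4.5.

-4.5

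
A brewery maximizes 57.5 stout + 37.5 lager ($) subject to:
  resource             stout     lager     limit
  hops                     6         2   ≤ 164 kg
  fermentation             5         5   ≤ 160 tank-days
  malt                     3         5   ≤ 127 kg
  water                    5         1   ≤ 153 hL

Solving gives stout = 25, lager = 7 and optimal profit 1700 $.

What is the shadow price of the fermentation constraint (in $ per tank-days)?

At the optimum: hops uses 164 of 164 (binding); fermentation uses 160 of 160 (binding); malt uses 110 of 127 (slack = 17); water uses 132 of 153 (slack = 21).
By complementary slackness, y = 0 for the non-binding constraints.
From A_Bᵀ y = c: 6·y_hops + 5·y_fermentation = 57.5; 2·y_hops + 5·y_fermentation = 37.5.
This yields shadow prices y_hops = 5, y_fermentation = 5.5.
Shadow price of fermentation = 5.5.

5.5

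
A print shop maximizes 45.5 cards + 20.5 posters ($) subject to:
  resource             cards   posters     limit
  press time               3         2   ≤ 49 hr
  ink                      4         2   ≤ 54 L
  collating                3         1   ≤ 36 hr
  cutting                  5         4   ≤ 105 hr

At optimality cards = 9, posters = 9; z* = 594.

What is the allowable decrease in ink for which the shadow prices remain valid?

6

Binding constraints: ink, collating. The basis is B = [[4,2],[3,1]] with det -2.
Per unit decrease in ink, x* moves by d = (0.5, -1.5).
The basis stays optimal until posters reaches 0; allowable decrease = 6 L.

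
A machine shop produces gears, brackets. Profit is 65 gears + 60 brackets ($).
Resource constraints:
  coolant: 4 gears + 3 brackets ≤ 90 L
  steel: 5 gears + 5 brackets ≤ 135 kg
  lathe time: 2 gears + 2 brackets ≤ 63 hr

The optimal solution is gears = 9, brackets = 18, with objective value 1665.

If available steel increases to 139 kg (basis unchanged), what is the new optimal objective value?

Check each constraint at x*: coolant 90/90 (tight); steel 135/135 (tight); lathe time 54/63 (slack 9).
Since lathe time is not tight, its dual is 0.
The binding rows give the dual system: 4·y_coolant + 5·y_steel = 65 and 3·y_coolant + 5·y_steel = 60.
Solving: y_coolant = 5, y_steel = 9.
Δz = y_steel·Δb = 9 × (4) = 36, so new z* = 1665 + 36 = 1701.

1701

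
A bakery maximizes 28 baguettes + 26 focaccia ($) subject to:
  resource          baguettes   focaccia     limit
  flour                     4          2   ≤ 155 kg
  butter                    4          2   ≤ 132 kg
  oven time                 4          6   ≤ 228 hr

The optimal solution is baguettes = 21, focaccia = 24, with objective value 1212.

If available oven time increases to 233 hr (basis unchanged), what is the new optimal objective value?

Check each constraint at x*: flour 132/155 (slack 23); butter 132/132 (tight); oven time 228/228 (tight).
By complementary slackness, y = 0 for the non-binding constraint.
From A_Bᵀ y = c: 4·y_butter + 4·y_oven time = 28; 2·y_butter + 6·y_oven time = 26.
→ y_butter = 4 and y_oven time = 3.
Δz = y_oven time·Δb = 3 × (5) = 15, so new z* = 1212 + 15 = 1227.

1227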